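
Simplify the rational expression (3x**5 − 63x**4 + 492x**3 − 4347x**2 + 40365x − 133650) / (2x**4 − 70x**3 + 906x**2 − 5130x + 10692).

(3x**2 + 15x + 225)/(2x − 18)

Apply the Euclidean algorithm:
  3x**5 − 63x**4 + 492x**3 − 4347x**2 + 40365x − 133650 = ((3/2)x + 21)(2x**4 − 70x**3 + 906x**2 − 5130x + 10692) + (603x**3 − 15678x**2 + 132057x − 358182)
  2x**4 − 70x**3 + 906x**2 − 5130x + 10692 = ((2/603)x − 2/67)(603x**3 − 15678x**2 + 132057x − 358182) + (0)
Last nonzero remainder: 603x**3 − 15678x**2 + 132057x − 358182. Dividing through by 603 gives the monic gcd x**3 − 26x**2 + 219x − 594.
Cancel x**3 − 26x**2 + 219x − 594 from numerator and denominator to get the reduced form.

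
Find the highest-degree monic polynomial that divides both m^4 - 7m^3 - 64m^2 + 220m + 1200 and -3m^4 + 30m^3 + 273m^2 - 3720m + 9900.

m^2 - 16m + 60

Apply the Euclidean algorithm:
  m^4 - 7m^3 - 64m^2 + 220m + 1200 = (-1/3)(-3m^4 + 30m^3 + 273m^2 - 3720m + 9900) + (3m^3 + 27m^2 - 1020m + 4500)
  -3m^4 + 30m^3 + 273m^2 - 3720m + 9900 = (-m + 19)(3m^3 + 27m^2 - 1020m + 4500) + (-1260m^2 + 20160m - 75600)
  3m^3 + 27m^2 - 1020m + 4500 = (-(1/420)m - 5/84)(-1260m^2 + 20160m - 75600) + (0)
Last nonzero remainder: -1260m^2 + 20160m - 75600. Dividing through by -1260 gives the monic gcd m^2 - 16m + 60.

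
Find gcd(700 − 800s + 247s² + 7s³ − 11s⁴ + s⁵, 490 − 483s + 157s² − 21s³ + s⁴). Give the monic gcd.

By polynomial division,
  s⁵ − 11s⁴ + 7s³ + 247s² − 800s + 700 = (s + 10)(s⁴ − 21s³ + 157s² − 483s + 490) + (60s³ − 840s² + 3540s − 4200)
  s⁴ − 21s³ + 157s² − 483s + 490 = ((1/60)s − 7/60)(60s³ − 840s² + 3540s − 4200) + (0)
Last nonzero remainder: 60s³ − 840s² + 3540s − 4200. Dividing through by 60 gives the monic gcd s³ − 14s² + 59s − 70.

−70 + 59s − 14s² + s³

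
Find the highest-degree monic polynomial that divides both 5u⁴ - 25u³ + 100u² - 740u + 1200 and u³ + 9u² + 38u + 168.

u² + 2u + 24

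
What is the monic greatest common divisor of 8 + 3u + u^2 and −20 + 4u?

By polynomial division,
  u^2 + 3u + 8 = ((1/4)u + 2)(4u − 20) + (48)
  4u − 20 = ((1/12)u − 5/12)(48) + (0)
The last nonzero remainder is the constant 48, so the polynomials are coprime and gcd = 1.

1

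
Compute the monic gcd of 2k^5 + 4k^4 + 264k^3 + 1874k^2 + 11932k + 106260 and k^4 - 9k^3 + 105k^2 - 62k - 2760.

k^2 - 7k + 115

Euclidean algorithm in ℚ[k]:
  2k^5 + 4k^4 + 264k^3 + 1874k^2 + 11932k + 106260 = (2k + 22)(k^4 - 9k^3 + 105k^2 - 62k - 2760) + (252k^3 - 312k^2 + 18816k + 166980)
  k^4 - 9k^3 + 105k^2 - 62k - 2760 = ((1/252)k - 163/5292)(252k^3 - 312k^2 + 18816k + 166980) + ((9139/441)k^2 - (9139/63)k + 1050985/441)
  252k^3 - 312k^2 + 18816k + 166980 = ((111132/9139)k + 640332/9139)((9139/441)k^2 - (9139/63)k + 1050985/441) + (0)
Last nonzero remainder: (9139/441)k^2 - (9139/63)k + 1050985/441. Dividing through by 9139/441 gives the monic gcd k^2 - 7k + 115.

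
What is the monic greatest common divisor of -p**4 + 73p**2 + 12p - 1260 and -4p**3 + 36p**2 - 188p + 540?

p - 5

By polynomial division,
  -p**4 + 73p**2 + 12p - 1260 = ((1/4)p + 9/4)(-4p**3 + 36p**2 - 188p + 540) + (39p**2 + 300p - 2475)
  -4p**3 + 36p**2 - 188p + 540 = (-(4/39)p + 868/507)(39p**2 + 300p - 2475) + (-(161472/169)p + 807360/169)
  39p**2 + 300p - 2475 = (-(2197/53824)p - 27885/53824)(-(161472/169)p + 807360/169) + (0)
Last nonzero remainder: -(161472/169)p + 807360/169. Dividing through by -161472/169 gives the monic gcd p - 5.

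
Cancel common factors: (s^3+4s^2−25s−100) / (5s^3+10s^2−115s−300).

(s+5)/(5s+15)

Apply the Euclidean algorithm:
  s^3+4s^2−25s−100 = (1/5)(5s^3+10s^2−115s−300) + (2s^2−2s−40)
  5s^3+10s^2−115s−300 = ((5/2)s+15/2)(2s^2−2s−40) + (0)
Last nonzero remainder: 2s^2−2s−40. Dividing through by 2 gives the monic gcd s^2−s−20.
Cancel s^2−s−20 from numerator and denominator to get the reduced form.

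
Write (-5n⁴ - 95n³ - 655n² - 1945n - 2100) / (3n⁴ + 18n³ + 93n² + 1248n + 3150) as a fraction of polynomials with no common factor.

Euclidean algorithm in ℚ[n]:
  -5n⁴ - 95n³ - 655n² - 1945n - 2100 = (-5/3)(3n⁴ + 18n³ + 93n² + 1248n + 3150) + (-65n³ - 500n² + 135n + 3150)
  3n⁴ + 18n³ + 93n² + 1248n + 3150 = (-(3/65)n + 66/845)(-65n³ - 500n² + 135n + 3150) + ((23370/169)n² + (233700/169)n + 490770/169)
  -65n³ - 500n² + 135n + 3150 = (-(2197/4674)n + 845/779)((23370/169)n² + (233700/169)n + 490770/169) + (0)
Last nonzero remainder: (23370/169)n² + (233700/169)n + 490770/169. Dividing through by 23370/169 gives the monic gcd n² + 10n + 21.
Cancel n² + 10n + 21 from numerator and denominator to get the reduced form.

(-5n² - 45n - 100)/(3n² - 12n + 150)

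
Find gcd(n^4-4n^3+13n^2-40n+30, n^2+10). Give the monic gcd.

Repeated division with remainder:
  n^4-4n^3+13n^2-40n+30 = (n^2-4n+3)(n^2+10) + (0)
The last nonzero remainder n^2+10 is already monic.

n^2+10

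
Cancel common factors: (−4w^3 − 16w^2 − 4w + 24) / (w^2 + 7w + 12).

(−4w^2 − 4w + 8)/(w + 4)

Euclidean algorithm in ℚ[w]:
  −4w^3 − 16w^2 − 4w + 24 = (−4w + 12)(w^2 + 7w + 12) + (−40w − 120)
  w^2 + 7w + 12 = (−(1/40)w − 1/10)(−40w − 120) + (0)
Last nonzero remainder: −40w − 120. Dividing through by −40 gives the monic gcd w + 3.
Cancel w + 3 from numerator and denominator to get the reduced form.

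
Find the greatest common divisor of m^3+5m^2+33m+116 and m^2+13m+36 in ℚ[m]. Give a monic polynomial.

By polynomial division,
  m^3+5m^2+33m+116 = (m-8)(m^2+13m+36) + (101m+404)
  m^2+13m+36 = ((1/101)m+9/101)(101m+404) + (0)
Last nonzero remainder: 101m+404. Dividing through by 101 gives the monic gcd m+4.

m+4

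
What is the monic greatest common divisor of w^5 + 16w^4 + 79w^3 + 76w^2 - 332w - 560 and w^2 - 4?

Repeated division with remainder:
  w^5 + 16w^4 + 79w^3 + 76w^2 - 332w - 560 = (w^3 + 16w^2 + 83w + 140)(w^2 - 4) + (0)
The last nonzero remainder w^2 - 4 is already monic.

w^2 - 4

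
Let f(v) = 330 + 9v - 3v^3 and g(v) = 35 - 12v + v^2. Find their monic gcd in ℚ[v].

-5 + v

Repeated division with remainder:
  -3v^3 + 9v + 330 = (-3v - 36)(v^2 - 12v + 35) + (-318v + 1590)
  v^2 - 12v + 35 = (-(1/318)v + 7/318)(-318v + 1590) + (0)
Last nonzero remainder: -318v + 1590. Dividing through by -318 gives the monic gcd v - 5.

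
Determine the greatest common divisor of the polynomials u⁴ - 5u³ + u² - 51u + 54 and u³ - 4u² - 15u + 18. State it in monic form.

u² - 7u + 6

Apply the Euclidean algorithm:
  u⁴ - 5u³ + u² - 51u + 54 = (u - 1)(u³ - 4u² - 15u + 18) + (12u² - 84u + 72)
  u³ - 4u² - 15u + 18 = ((1/12)u + 1/4)(12u² - 84u + 72) + (0)
Last nonzero remainder: 12u² - 84u + 72. Dividing through by 12 gives the monic gcd u² - 7u + 6.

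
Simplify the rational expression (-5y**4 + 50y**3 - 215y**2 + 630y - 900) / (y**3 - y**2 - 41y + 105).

Euclidean algorithm in ℚ[y]:
  -5y**4 + 50y**3 - 215y**2 + 630y - 900 = (-5y + 45)(y**3 - y**2 - 41y + 105) + (-375y**2 + 3000y - 5625)
  y**3 - y**2 - 41y + 105 = (-(1/375)y - 7/375)(-375y**2 + 3000y - 5625) + (0)
Last nonzero remainder: -375y**2 + 3000y - 5625. Dividing through by -375 gives the monic gcd y**2 - 8y + 15.
Cancel y**2 - 8y + 15 from numerator and denominator to get the reduced form.

(-5y**2 + 10y - 60)/(y + 7)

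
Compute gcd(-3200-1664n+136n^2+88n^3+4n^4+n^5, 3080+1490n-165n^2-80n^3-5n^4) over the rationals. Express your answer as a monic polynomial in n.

Repeated division with remainder:
  n^5+4n^4+88n^3+136n^2-1664n-3200 = (-(1/5)n+12/5)(-5n^4-80n^3-165n^2+1490n+3080) + (247n^3+830n^2-4624n-10592)
  -5n^4-80n^3-165n^2+1490n+3080 = (-(5/247)n-15610/61009)(247n^3+830n^2-4624n-10592) + (-(2820825/61009)n^2+(5641650/61009)n+22566600/61009)
  247n^3+830n^2-4624n-10592 = (-(15069223/2820825)n-80775916/2820825)(-(2820825/61009)n^2+(5641650/61009)n+22566600/61009) + (0)
Last nonzero remainder: -(2820825/61009)n^2+(5641650/61009)n+22566600/61009. Dividing through by -2820825/61009 gives the monic gcd n^2-2n-8.

-8-2n+n^2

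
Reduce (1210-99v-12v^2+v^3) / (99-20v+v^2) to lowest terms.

(-110-v+v^2)/(-9+v)

Repeated division with remainder:
  v^3-12v^2-99v+1210 = (v+8)(v^2-20v+99) + (-38v+418)
  v^2-20v+99 = (-(1/38)v+9/38)(-38v+418) + (0)
Last nonzero remainder: -38v+418. Dividing through by -38 gives the monic gcd v-11.
Cancel v-11 from numerator and denominator to get the reduced form.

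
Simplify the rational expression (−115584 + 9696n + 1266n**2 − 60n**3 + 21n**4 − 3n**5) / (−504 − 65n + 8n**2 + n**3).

(2064 − 210n + 18n**2 − 3n**3)/(9 + n)

Apply the Euclidean algorithm:
  −3n**5 + 21n**4 − 60n**3 + 1266n**2 + 9696n − 115584 = (−3n**2 + 45n − 615)(n**3 + 8n**2 − 65n − 504) + (7599n**2 − 7599n − 425544)
  n**3 + 8n**2 − 65n − 504 = ((1/7599)n + 3/2533)(7599n**2 − 7599n − 425544) + (0)
Last nonzero remainder: 7599n**2 − 7599n − 425544. Dividing through by 7599 gives the monic gcd n**2 − n − 56.
Cancel n**2 − n − 56 from numerator and denominator to get the reduced form.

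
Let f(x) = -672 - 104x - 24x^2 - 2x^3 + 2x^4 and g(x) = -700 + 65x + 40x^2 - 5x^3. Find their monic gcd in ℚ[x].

Apply the Euclidean algorithm:
  2x^4 - 2x^3 - 24x^2 - 104x - 672 = (-(2/5)x - 14/5)(-5x^3 + 40x^2 + 65x - 700) + (114x^2 - 202x - 2632)
  -5x^3 + 40x^2 + 65x - 700 = (-(5/114)x + 1775/6498)(114x^2 - 202x - 2632) + ((15400/3249)x + 61600/3249)
  114x^2 - 202x - 2632 = ((185193/7700)x - 152703/1100)((15400/3249)x + 61600/3249) + (0)
Last nonzero remainder: (15400/3249)x + 61600/3249. Dividing through by 15400/3249 gives the monic gcd x + 4.

4 + x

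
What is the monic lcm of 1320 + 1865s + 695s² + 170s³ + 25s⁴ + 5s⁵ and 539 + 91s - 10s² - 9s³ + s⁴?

Apply the Euclidean algorithm:
  5s⁵ + 25s⁴ + 170s³ + 695s² + 1865s + 1320 = (5s + 70)(s⁴ - 9s³ - 10s² + 91s + 539) + (850s³ + 940s² - 7200s - 36410)
  s⁴ - 9s³ - 10s² + 91s + 539 = ((1/850)s - 859/72250)(850s³ + 940s² - 7200s - 36410) + ((69696/7225)s² + (69696/1445)s + 766656/7225)
  850s³ + 940s² - 7200s - 36410 = ((3070625/34848)s - 11957375/34848)((69696/7225)s² + (69696/1445)s + 766656/7225) + (0)
Last nonzero remainder: (69696/7225)s² + (69696/1445)s + 766656/7225. Dividing through by 69696/7225 gives the monic gcd s² + 5s + 11.
Then lcm(f, g) = f·g / gcd(f, g); expanding and making the result monic gives the answer.

12936 + 14581s + 1853s² + 93s³ - 92s⁴ + 13s⁵ - 9s⁶ + s⁷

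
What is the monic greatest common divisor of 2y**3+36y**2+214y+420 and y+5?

y+5

Euclidean algorithm in ℚ[y]:
  2y**3+36y**2+214y+420 = (2y**2+26y+84)(y+5) + (0)
The last nonzero remainder y+5 is already monic.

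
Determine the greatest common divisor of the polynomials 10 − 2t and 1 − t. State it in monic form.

1

Repeated division with remainder:
  −2t + 10 = (2)(−t + 1) + (8)
  −t + 1 = (−(1/8)t + 1/8)(8) + (0)
The last nonzero remainder is the constant 8, so the polynomials are coprime and gcd = 1.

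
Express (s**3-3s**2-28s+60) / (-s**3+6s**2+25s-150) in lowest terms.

By polynomial division,
  s**3-3s**2-28s+60 = (-1)(-s**3+6s**2+25s-150) + (3s**2-3s-90)
  -s**3+6s**2+25s-150 = (-(1/3)s+5/3)(3s**2-3s-90) + (0)
Last nonzero remainder: 3s**2-3s-90. Dividing through by 3 gives the monic gcd s**2-s-30.
Cancel s**2-s-30 from numerator and denominator to get the reduced form.

(-s+2)/(s-5)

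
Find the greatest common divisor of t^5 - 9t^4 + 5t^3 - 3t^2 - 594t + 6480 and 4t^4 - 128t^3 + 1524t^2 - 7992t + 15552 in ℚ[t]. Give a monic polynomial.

t^2 - 14t + 48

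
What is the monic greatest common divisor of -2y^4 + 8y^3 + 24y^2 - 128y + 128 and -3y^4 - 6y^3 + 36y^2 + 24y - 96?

y^3 - 12y + 16

Euclidean algorithm in ℚ[y]:
  -2y^4 + 8y^3 + 24y^2 - 128y + 128 = (2/3)(-3y^4 - 6y^3 + 36y^2 + 24y - 96) + (12y^3 - 144y + 192)
  -3y^4 - 6y^3 + 36y^2 + 24y - 96 = (-(1/4)y - 1/2)(12y^3 - 144y + 192) + (0)
Last nonzero remainder: 12y^3 - 144y + 192. Dividing through by 12 gives the monic gcd y^3 - 12y + 16.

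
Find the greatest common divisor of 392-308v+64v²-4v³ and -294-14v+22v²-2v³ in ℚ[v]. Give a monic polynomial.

By polynomial division,
  -4v³+64v²-308v+392 = (2)(-2v³+22v²-14v-294) + (20v²-280v+980)
  -2v³+22v²-14v-294 = (-(1/10)v-3/10)(20v²-280v+980) + (0)
Last nonzero remainder: 20v²-280v+980. Dividing through by 20 gives the monic gcd v²-14v+49.

49-14v+v²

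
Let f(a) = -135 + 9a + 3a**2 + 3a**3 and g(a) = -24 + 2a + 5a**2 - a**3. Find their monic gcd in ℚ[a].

-3 + a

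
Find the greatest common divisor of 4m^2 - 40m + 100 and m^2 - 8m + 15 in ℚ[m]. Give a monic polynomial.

Apply the Euclidean algorithm:
  4m^2 - 40m + 100 = (4)(m^2 - 8m + 15) + (-8m + 40)
  m^2 - 8m + 15 = (-(1/8)m + 3/8)(-8m + 40) + (0)
Last nonzero remainder: -8m + 40. Dividing through by -8 gives the monic gcd m - 5.

m - 5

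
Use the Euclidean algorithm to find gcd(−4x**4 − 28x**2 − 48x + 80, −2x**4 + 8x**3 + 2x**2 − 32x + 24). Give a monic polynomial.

x**2 + x − 2

By polynomial division,
  −4x**4 − 28x**2 − 48x + 80 = (2)(−2x**4 + 8x**3 + 2x**2 − 32x + 24) + (−16x**3 − 32x**2 + 16x + 32)
  −2x**4 + 8x**3 + 2x**2 − 32x + 24 = ((1/8)x − 3/4)(−16x**3 − 32x**2 + 16x + 32) + (−24x**2 − 24x + 48)
  −16x**3 − 32x**2 + 16x + 32 = ((2/3)x + 2/3)(−24x**2 − 24x + 48) + (0)
Last nonzero remainder: −24x**2 − 24x + 48. Dividing through by −24 gives the monic gcd x**2 + x − 2.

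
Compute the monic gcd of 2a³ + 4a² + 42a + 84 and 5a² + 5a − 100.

1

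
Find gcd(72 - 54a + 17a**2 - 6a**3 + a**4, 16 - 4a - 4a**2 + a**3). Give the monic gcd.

Euclidean algorithm in ℚ[a]:
  a**4 - 6a**3 + 17a**2 - 54a + 72 = (a - 2)(a**3 - 4a**2 - 4a + 16) + (13a**2 - 78a + 104)
  a**3 - 4a**2 - 4a + 16 = ((1/13)a + 2/13)(13a**2 - 78a + 104) + (0)
Last nonzero remainder: 13a**2 - 78a + 104. Dividing through by 13 gives the monic gcd a**2 - 6a + 8.

8 - 6a + a**2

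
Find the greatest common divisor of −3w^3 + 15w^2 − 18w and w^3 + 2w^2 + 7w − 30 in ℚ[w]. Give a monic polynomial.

w − 2

Euclidean algorithm in ℚ[w]:
  −3w^3 + 15w^2 − 18w = (−3)(w^3 + 2w^2 + 7w − 30) + (21w^2 + 3w − 90)
  w^3 + 2w^2 + 7w − 30 = ((1/21)w + 13/147)(21w^2 + 3w − 90) + ((540/49)w − 1080/49)
  21w^2 + 3w − 90 = ((343/180)w + 49/12)((540/49)w − 1080/49) + (0)
Last nonzero remainder: (540/49)w − 1080/49. Dividing through by 540/49 gives the monic gcd w − 2.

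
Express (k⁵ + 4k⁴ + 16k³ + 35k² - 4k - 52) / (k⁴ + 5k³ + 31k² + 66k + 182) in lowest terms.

(k³ + 3k² - 4)/(k² + 4k + 14)

Repeated division with remainder:
  k⁵ + 4k⁴ + 16k³ + 35k² - 4k - 52 = (k - 1)(k⁴ + 5k³ + 31k² + 66k + 182) + (-10k³ - 120k + 130)
  k⁴ + 5k³ + 31k² + 66k + 182 = (-(1/10)k - 1/2)(-10k³ - 120k + 130) + (19k² + 19k + 247)
  -10k³ - 120k + 130 = (-(10/19)k + 10/19)(19k² + 19k + 247) + (0)
Last nonzero remainder: 19k² + 19k + 247. Dividing through by 19 gives the monic gcd k² + k + 13.
Cancel k² + k + 13 from numerator and denominator to get the reduced form.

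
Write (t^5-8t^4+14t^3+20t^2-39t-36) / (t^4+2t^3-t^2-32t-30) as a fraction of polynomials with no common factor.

(t^3-6t^2+5t+12)/(t^2+4t+10)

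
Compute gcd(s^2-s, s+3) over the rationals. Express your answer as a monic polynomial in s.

By polynomial division,
  s^2-s = (s-4)(s+3) + (12)
  s+3 = ((1/12)s+1/4)(12) + (0)
The last nonzero remainder is the constant 12, so the polynomials are coprime and gcd = 1.

1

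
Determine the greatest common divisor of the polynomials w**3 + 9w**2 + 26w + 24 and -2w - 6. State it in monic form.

w + 3

Euclidean algorithm in ℚ[w]:
  w**3 + 9w**2 + 26w + 24 = (-(1/2)w**2 - 3w - 4)(-2w - 6) + (0)
Last nonzero remainder: -2w - 6. Dividing through by -2 gives the monic gcd w + 3.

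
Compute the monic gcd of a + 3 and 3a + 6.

1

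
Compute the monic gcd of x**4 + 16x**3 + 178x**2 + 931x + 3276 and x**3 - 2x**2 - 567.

Apply the Euclidean algorithm:
  x**4 + 16x**3 + 178x**2 + 931x + 3276 = (x + 18)(x**3 - 2x**2 - 567) + (214x**2 + 1498x + 13482)
  x**3 - 2x**2 - 567 = ((1/214)x - 9/214)(214x**2 + 1498x + 13482) + (0)
Last nonzero remainder: 214x**2 + 1498x + 13482. Dividing through by 214 gives the monic gcd x**2 + 7x + 63.

x**2 + 7x + 63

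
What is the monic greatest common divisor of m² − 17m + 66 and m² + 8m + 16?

1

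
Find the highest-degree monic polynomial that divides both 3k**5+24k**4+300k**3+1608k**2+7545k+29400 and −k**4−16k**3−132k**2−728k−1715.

By polynomial division,
  3k**5+24k**4+300k**3+1608k**2+7545k+29400 = (−3k+24)(−k**4−16k**3−132k**2−728k−1715) + (288k**3+2592k**2+19872k+70560)
  −k**4−16k**3−132k**2−728k−1715 = (−(1/288)k−7/288)(288k**3+2592k**2+19872k+70560) + (0)
Last nonzero remainder: 288k**3+2592k**2+19872k+70560. Dividing through by 288 gives the monic gcd k**3+9k**2+69k+245.

k**3+9k**2+69k+245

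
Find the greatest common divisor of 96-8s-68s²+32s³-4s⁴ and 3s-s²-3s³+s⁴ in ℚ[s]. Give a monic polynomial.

By polynomial division,
  -4s⁴+32s³-68s²-8s+96 = (-4)(s⁴-3s³-s²+3s) + (20s³-72s²+4s+96)
  s⁴-3s³-s²+3s = ((1/20)s+3/100)(20s³-72s²+4s+96) + ((24/25)s²-(48/25)s-72/25)
  20s³-72s²+4s+96 = ((125/6)s-100/3)((24/25)s²-(48/25)s-72/25) + (0)
Last nonzero remainder: (24/25)s²-(48/25)s-72/25. Dividing through by 24/25 gives the monic gcd s²-2s-3.

-3-2s+s²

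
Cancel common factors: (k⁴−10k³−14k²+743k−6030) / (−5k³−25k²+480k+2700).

Apply the Euclidean algorithm:
  k⁴−10k³−14k²+743k−6030 = (−(1/5)k+3)(−5k³−25k²+480k+2700) + (157k²−157k−14130)
  −5k³−25k²+480k+2700 = (−(5/157)k−30/157)(157k²−157k−14130) + (0)
Last nonzero remainder: 157k²−157k−14130. Dividing through by 157 gives the monic gcd k²−k−90.
Cancel k²−k−90 from numerator and denominator to get the reduced form.

(−k²+9k−67)/(5k+30)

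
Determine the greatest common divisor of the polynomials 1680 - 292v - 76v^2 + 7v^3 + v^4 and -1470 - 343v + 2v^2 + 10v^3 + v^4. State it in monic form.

By polynomial division,
  v^4 + 7v^3 - 76v^2 - 292v + 1680 = (v^4 + 10v^3 + 2v^2 - 343v - 1470) + (-3v^3 - 78v^2 + 51v + 3150)
  v^4 + 10v^3 + 2v^2 - 343v - 1470 = (-(1/3)v + 16/3)(-3v^3 - 78v^2 + 51v + 3150) + (435v^2 + 435v - 18270)
  -3v^3 - 78v^2 + 51v + 3150 = (-(1/145)v - 5/29)(435v^2 + 435v - 18270) + (0)
Last nonzero remainder: 435v^2 + 435v - 18270. Dividing through by 435 gives the monic gcd v^2 + v - 42.

-42 + v + v^2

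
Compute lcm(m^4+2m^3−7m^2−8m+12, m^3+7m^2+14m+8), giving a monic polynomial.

Euclidean algorithm in ℚ[m]:
  m^4+2m^3−7m^2−8m+12 = (m−5)(m^3+7m^2+14m+8) + (14m^2+54m+52)
  m^3+7m^2+14m+8 = ((1/14)m+11/49)(14m^2+54m+52) + (−(90/49)m−180/49)
  14m^2+54m+52 = (−(343/45)m−637/45)(−(90/49)m−180/49) + (0)
Last nonzero remainder: −(90/49)m−180/49. Dividing through by −90/49 gives the monic gcd m+2.
Then lcm(f, g) = f·g / gcd(f, g); expanding and making the result monic gives the answer.

m^6+7m^5+7m^4−35m^3−56m^2+28m+48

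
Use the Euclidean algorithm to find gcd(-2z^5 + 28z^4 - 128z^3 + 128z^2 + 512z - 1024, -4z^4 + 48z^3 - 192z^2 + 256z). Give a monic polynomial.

By polynomial division,
  -2z^5 + 28z^4 - 128z^3 + 128z^2 + 512z - 1024 = ((1/2)z - 1)(-4z^4 + 48z^3 - 192z^2 + 256z) + (16z^3 - 192z^2 + 768z - 1024)
  -4z^4 + 48z^3 - 192z^2 + 256z = (-(1/4)z)(16z^3 - 192z^2 + 768z - 1024) + (0)
Last nonzero remainder: 16z^3 - 192z^2 + 768z - 1024. Dividing through by 16 gives the monic gcd z^3 - 12z^2 + 48z - 64.

z^3 - 12z^2 + 48z - 64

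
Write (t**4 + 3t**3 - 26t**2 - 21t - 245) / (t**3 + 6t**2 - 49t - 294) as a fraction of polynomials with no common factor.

(t**3 - 4t**2 + 2t - 35)/(t**2 - t - 42)

Apply the Euclidean algorithm:
  t**4 + 3t**3 - 26t**2 - 21t - 245 = (t - 3)(t**3 + 6t**2 - 49t - 294) + (41t**2 + 126t - 1127)
  t**3 + 6t**2 - 49t - 294 = ((1/41)t + 120/1681)(41t**2 + 126t - 1127) + (-(51282/1681)t - 358974/1681)
  41t**2 + 126t - 1127 = (-(68921/51282)t + 38663/7326)(-(51282/1681)t - 358974/1681) + (0)
Last nonzero remainder: -(51282/1681)t - 358974/1681. Dividing through by -51282/1681 gives the monic gcd t + 7.
Cancel t + 7 from numerator and denominator to get the reduced form.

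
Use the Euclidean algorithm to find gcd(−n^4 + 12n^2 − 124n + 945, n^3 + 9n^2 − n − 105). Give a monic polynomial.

Euclidean algorithm in ℚ[n]:
  −n^4 + 12n^2 − 124n + 945 = (−n + 9)(n^3 + 9n^2 − n − 105) + (−70n^2 − 220n + 1890)
  n^3 + 9n^2 − n − 105 = (−(1/70)n − 41/490)(−70n^2 − 220n + 1890) + ((372/49)n + 372/7)
  −70n^2 − 220n + 1890 = (−(1715/186)n + 2205/62)((372/49)n + 372/7) + (0)
Last nonzero remainder: (372/49)n + 372/7. Dividing through by 372/49 gives the monic gcd n + 7.

n + 7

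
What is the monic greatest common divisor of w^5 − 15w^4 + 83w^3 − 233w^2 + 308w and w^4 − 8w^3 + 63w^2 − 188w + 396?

w^2 − 4w + 11

By polynomial division,
  w^5 − 15w^4 + 83w^3 − 233w^2 + 308w = (w − 7)(w^4 − 8w^3 + 63w^2 − 188w + 396) + (−36w^3 + 396w^2 − 1404w + 2772)
  w^4 − 8w^3 + 63w^2 − 188w + 396 = (−(1/36)w − 1/12)(−36w^3 + 396w^2 − 1404w + 2772) + (57w^2 − 228w + 627)
  −36w^3 + 396w^2 − 1404w + 2772 = (−(12/19)w + 84/19)(57w^2 − 228w + 627) + (0)
Last nonzero remainder: 57w^2 − 228w + 627. Dividing through by 57 gives the monic gcd w^2 − 4w + 11.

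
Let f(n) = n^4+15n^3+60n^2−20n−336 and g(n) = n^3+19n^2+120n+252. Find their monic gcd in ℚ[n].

n^2+13n+42

Euclidean algorithm in ℚ[n]:
  n^4+15n^3+60n^2−20n−336 = (n−4)(n^3+19n^2+120n+252) + (16n^2+208n+672)
  n^3+19n^2+120n+252 = ((1/16)n+3/8)(16n^2+208n+672) + (0)
Last nonzero remainder: 16n^2+208n+672. Dividing through by 16 gives the monic gcd n^2+13n+42.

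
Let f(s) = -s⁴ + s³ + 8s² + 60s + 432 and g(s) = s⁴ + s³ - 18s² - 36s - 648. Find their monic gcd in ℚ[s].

s³ - 5s² + 12s - 108

Euclidean algorithm in ℚ[s]:
  -s⁴ + s³ + 8s² + 60s + 432 = (-1)(s⁴ + s³ - 18s² - 36s - 648) + (2s³ - 10s² + 24s - 216)
  s⁴ + s³ - 18s² - 36s - 648 = ((1/2)s + 3)(2s³ - 10s² + 24s - 216) + (0)
Last nonzero remainder: 2s³ - 10s² + 24s - 216. Dividing through by 2 gives the monic gcd s³ - 5s² + 12s - 108.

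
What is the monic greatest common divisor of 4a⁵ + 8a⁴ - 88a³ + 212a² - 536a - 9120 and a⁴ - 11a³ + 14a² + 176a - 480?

a² - a - 20

Repeated division with remainder:
  4a⁵ + 8a⁴ - 88a³ + 212a² - 536a - 9120 = (4a + 52)(a⁴ - 11a³ + 14a² + 176a - 480) + (428a³ - 1220a² - 7768a + 15840)
  a⁴ - 11a³ + 14a² + 176a - 480 = ((1/428)a - 218/11449)(428a³ - 1220a² - 7768a + 15840) + ((102120/11449)a² - (102120/11449)a - 2042400/11449)
  428a³ - 1220a² - 7768a + 15840 = ((1225043/25530)a - 377817/4255)((102120/11449)a² - (102120/11449)a - 2042400/11449) + (0)
Last nonzero remainder: (102120/11449)a² - (102120/11449)a - 2042400/11449. Dividing through by 102120/11449 gives the monic gcd a² - a - 20.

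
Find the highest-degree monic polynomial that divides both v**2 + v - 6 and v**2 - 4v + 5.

1

Repeated division with remainder:
  v**2 + v - 6 = (v**2 - 4v + 5) + (5v - 11)
  v**2 - 4v + 5 = ((1/5)v - 9/25)(5v - 11) + (26/25)
  5v - 11 = ((125/26)v - 275/26)(26/25) + (0)
The last nonzero remainder is the constant 26/25, so the polynomials are coprime and gcd = 1.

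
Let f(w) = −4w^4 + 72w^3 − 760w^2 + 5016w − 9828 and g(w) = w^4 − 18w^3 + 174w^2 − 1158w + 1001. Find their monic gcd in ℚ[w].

By polynomial division,
  −4w^4 + 72w^3 − 760w^2 + 5016w − 9828 = (−4)(w^4 − 18w^3 + 174w^2 − 1158w + 1001) + (−64w^2 + 384w − 5824)
  w^4 − 18w^3 + 174w^2 − 1158w + 1001 = (−(1/64)w^2 + (3/16)w − 11/64)(−64w^2 + 384w − 5824) + (0)
Last nonzero remainder: −64w^2 + 384w − 5824. Dividing through by −64 gives the monic gcd w^2 − 6w + 91.

w^2 − 6w + 91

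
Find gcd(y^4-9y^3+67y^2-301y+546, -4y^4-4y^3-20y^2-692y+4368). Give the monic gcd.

y^2-2y+39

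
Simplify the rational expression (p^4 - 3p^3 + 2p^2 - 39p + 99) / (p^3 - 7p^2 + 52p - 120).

(p^3 + 2p - 33)/(p^2 - 4p + 40)

Apply the Euclidean algorithm:
  p^4 - 3p^3 + 2p^2 - 39p + 99 = (p + 4)(p^3 - 7p^2 + 52p - 120) + (-22p^2 - 127p + 579)
  p^3 - 7p^2 + 52p - 120 = (-(1/22)p + 281/484)(-22p^2 - 127p + 579) + ((73593/484)p - 220779/484)
  -22p^2 - 127p + 579 = (-(10648/73593)p - 93412/73593)((73593/484)p - 220779/484) + (0)
Last nonzero remainder: (73593/484)p - 220779/484. Dividing through by 73593/484 gives the monic gcd p - 3.
Cancel p - 3 from numerator and denominator to get the reduced form.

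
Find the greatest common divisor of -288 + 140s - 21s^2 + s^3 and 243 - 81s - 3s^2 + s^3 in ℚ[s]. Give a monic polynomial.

Repeated division with remainder:
  s^3 - 21s^2 + 140s - 288 = (s^3 - 3s^2 - 81s + 243) + (-18s^2 + 221s - 531)
  s^3 - 3s^2 - 81s + 243 = (-(1/18)s - 167/324)(-18s^2 + 221s - 531) + ((1105/324)s - 1105/36)
  -18s^2 + 221s - 531 = (-(5832/1105)s + 19116/1105)((1105/324)s - 1105/36) + (0)
Last nonzero remainder: (1105/324)s - 1105/36. Dividing through by 1105/324 gives the monic gcd s - 9.

-9 + s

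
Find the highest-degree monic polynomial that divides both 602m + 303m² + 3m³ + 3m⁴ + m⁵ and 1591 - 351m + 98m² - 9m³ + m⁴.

By polynomial division,
  m⁵ + 3m⁴ + 3m³ + 303m² + 602m = (m + 12)(m⁴ - 9m³ + 98m² - 351m + 1591) + (13m³ - 522m² + 3223m - 19092)
  m⁴ - 9m³ + 98m² - 351m + 1591 = ((1/13)m + 405/169)(13m³ - 522m² + 3223m - 19092) + ((186073/169)m² - (1116438/169)m + 8001139/169)
  13m³ - 522m² + 3223m - 19092 = ((2197/186073)m - 2028/5029)((186073/169)m² - (1116438/169)m + 8001139/169) + (0)
Last nonzero remainder: (186073/169)m² - (1116438/169)m + 8001139/169. Dividing through by 186073/169 gives the monic gcd m² - 6m + 43.

43 - 6m + m²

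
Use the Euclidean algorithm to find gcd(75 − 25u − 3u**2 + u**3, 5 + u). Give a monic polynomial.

5 + u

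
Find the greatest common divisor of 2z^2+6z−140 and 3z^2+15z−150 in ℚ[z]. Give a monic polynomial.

z+10

By polynomial division,
  2z^2+6z−140 = (2/3)(3z^2+15z−150) + (−4z−40)
  3z^2+15z−150 = (−(3/4)z+15/4)(−4z−40) + (0)
Last nonzero remainder: −4z−40. Dividing through by −4 gives the monic gcd z+10.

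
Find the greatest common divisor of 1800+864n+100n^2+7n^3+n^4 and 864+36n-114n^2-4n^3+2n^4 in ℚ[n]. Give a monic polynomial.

18+9n+n^2

Apply the Euclidean algorithm:
  n^4+7n^3+100n^2+864n+1800 = (1/2)(2n^4-4n^3-114n^2+36n+864) + (9n^3+157n^2+846n+1368)
  2n^4-4n^3-114n^2+36n+864 = ((2/9)n-350/81)(9n^3+157n^2+846n+1368) + ((30488/81)n^2+(30488/9)n+60976/9)
  9n^3+157n^2+846n+1368 = ((729/30488)n+1539/7622)((30488/81)n^2+(30488/9)n+60976/9) + (0)
Last nonzero remainder: (30488/81)n^2+(30488/9)n+60976/9. Dividing through by 30488/81 gives the monic gcd n^2+9n+18.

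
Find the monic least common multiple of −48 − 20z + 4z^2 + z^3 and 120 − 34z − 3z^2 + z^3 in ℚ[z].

By polynomial division,
  z^3 + 4z^2 − 20z − 48 = (z^3 − 3z^2 − 34z + 120) + (7z^2 + 14z − 168)
  z^3 − 3z^2 − 34z + 120 = ((1/7)z − 5/7)(7z^2 + 14z − 168) + (0)
Last nonzero remainder: 7z^2 + 14z − 168. Dividing through by 7 gives the monic gcd z^2 + 2z − 24.
Then lcm(f, g) = f·g / gcd(f, g); expanding and making the result monic gives the answer.

240 + 52z − 40z^2 − z^3 + z^4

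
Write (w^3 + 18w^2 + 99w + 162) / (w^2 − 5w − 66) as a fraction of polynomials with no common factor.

Repeated division with remainder:
  w^3 + 18w^2 + 99w + 162 = (w + 23)(w^2 − 5w − 66) + (280w + 1680)
  w^2 − 5w − 66 = ((1/280)w − 11/280)(280w + 1680) + (0)
Last nonzero remainder: 280w + 1680. Dividing through by 280 gives the monic gcd w + 6.
Cancel w + 6 from numerator and denominator to get the reduced form.

(w^2 + 12w + 27)/(w − 11)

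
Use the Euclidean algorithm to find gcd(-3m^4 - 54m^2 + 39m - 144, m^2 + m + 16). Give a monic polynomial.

m^2 + m + 16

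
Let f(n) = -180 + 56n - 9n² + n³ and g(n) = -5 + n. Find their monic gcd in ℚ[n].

By polynomial division,
  n³ - 9n² + 56n - 180 = (n² - 4n + 36)(n - 5) + (0)
The last nonzero remainder n - 5 is already monic.

-5 + n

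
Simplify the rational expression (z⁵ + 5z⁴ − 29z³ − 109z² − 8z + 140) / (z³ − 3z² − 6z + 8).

(z³ + 4z² − 31z − 70)/(z − 4)

Repeated division with remainder:
  z⁵ + 5z⁴ − 29z³ − 109z² − 8z + 140 = (z² + 8z + 1)(z³ − 3z² − 6z + 8) + (−66z² − 66z + 132)
  z³ − 3z² − 6z + 8 = (−(1/66)z + 2/33)(−66z² − 66z + 132) + (0)
Last nonzero remainder: −66z² − 66z + 132. Dividing through by −66 gives the monic gcd z² + z − 2.
Cancel z² + z − 2 from numerator and denominator to get the reduced form.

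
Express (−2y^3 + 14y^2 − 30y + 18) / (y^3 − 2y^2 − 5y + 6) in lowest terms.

Apply the Euclidean algorithm:
  −2y^3 + 14y^2 − 30y + 18 = (−2)(y^3 − 2y^2 − 5y + 6) + (10y^2 − 40y + 30)
  y^3 − 2y^2 − 5y + 6 = ((1/10)y + 1/5)(10y^2 − 40y + 30) + (0)
Last nonzero remainder: 10y^2 − 40y + 30. Dividing through by 10 gives the monic gcd y^2 − 4y + 3.
Cancel y^2 − 4y + 3 from numerator and denominator to get the reduced form.

(−2y + 6)/(y + 2)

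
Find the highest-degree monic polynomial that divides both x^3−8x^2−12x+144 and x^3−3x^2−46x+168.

x−6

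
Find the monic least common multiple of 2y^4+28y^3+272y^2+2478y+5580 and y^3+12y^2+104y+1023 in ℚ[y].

Euclidean algorithm in ℚ[y]:
  2y^4+28y^3+272y^2+2478y+5580 = (2y+4)(y^3+12y^2+104y+1023) + (16y^2+16y+1488)
  y^3+12y^2+104y+1023 = ((1/16)y+11/16)(16y^2+16y+1488) + (0)
Last nonzero remainder: 16y^2+16y+1488. Dividing through by 16 gives the monic gcd y^2+y+93.
Then lcm(f, g) = f·g / gcd(f, g); expanding and making the result monic gives the answer.

y^5+25y^4+290y^3+2735y^2+16419y+30690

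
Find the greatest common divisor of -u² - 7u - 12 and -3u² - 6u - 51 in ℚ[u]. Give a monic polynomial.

1

Repeated division with remainder:
  -u² - 7u - 12 = (1/3)(-3u² - 6u - 51) + (-5u + 5)
  -3u² - 6u - 51 = ((3/5)u + 9/5)(-5u + 5) + (-60)
  -5u + 5 = ((1/12)u - 1/12)(-60) + (0)
The last nonzero remainder is the constant -60, so the polynomials are coprime and gcd = 1.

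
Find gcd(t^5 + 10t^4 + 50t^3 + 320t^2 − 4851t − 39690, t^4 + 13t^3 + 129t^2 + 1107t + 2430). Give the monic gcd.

By polynomial division,
  t^5 + 10t^4 + 50t^3 + 320t^2 − 4851t − 39690 = (t − 3)(t^4 + 13t^3 + 129t^2 + 1107t + 2430) + (−40t^3 − 400t^2 − 3960t − 32400)
  t^4 + 13t^3 + 129t^2 + 1107t + 2430 = (−(1/40)t − 3/40)(−40t^3 − 400t^2 − 3960t − 32400) + (0)
Last nonzero remainder: −40t^3 − 400t^2 − 3960t − 32400. Dividing through by −40 gives the monic gcd t^3 + 10t^2 + 99t + 810.

t^3 + 10t^2 + 99t + 810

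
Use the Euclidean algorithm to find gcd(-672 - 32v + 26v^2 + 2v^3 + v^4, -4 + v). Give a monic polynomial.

-4 + v

Euclidean algorithm in ℚ[v]:
  v^4 + 2v^3 + 26v^2 - 32v - 672 = (v^3 + 6v^2 + 50v + 168)(v - 4) + (0)
The last nonzero remainder v - 4 is already monic.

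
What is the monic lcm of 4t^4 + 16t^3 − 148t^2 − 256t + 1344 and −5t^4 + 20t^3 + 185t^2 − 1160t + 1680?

t^5 − 53t^3 + 84t^2 + 592t − 1344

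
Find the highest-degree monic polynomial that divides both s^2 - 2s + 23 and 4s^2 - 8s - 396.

By polynomial division,
  s^2 - 2s + 23 = (1/4)(4s^2 - 8s - 396) + (122)
  4s^2 - 8s - 396 = ((2/61)s^2 - (4/61)s - 198/61)(122) + (0)
The last nonzero remainder is the constant 122, so the polynomials are coprime and gcd = 1.

1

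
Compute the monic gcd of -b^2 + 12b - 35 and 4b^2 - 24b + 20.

b - 5

Repeated division with remainder:
  -b^2 + 12b - 35 = (-1/4)(4b^2 - 24b + 20) + (6b - 30)
  4b^2 - 24b + 20 = ((2/3)b - 2/3)(6b - 30) + (0)
Last nonzero remainder: 6b - 30. Dividing through by 6 gives the monic gcd b - 5.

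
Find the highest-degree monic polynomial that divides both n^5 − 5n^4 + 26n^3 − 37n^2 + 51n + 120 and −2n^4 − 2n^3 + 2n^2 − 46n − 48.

n^3 − 2n^2 + 5n + 8

Euclidean algorithm in ℚ[n]:
  n^5 − 5n^4 + 26n^3 − 37n^2 + 51n + 120 = (−(1/2)n + 3)(−2n^4 − 2n^3 + 2n^2 − 46n − 48) + (33n^3 − 66n^2 + 165n + 264)
  −2n^4 − 2n^3 + 2n^2 − 46n − 48 = (−(2/33)n − 2/11)(33n^3 − 66n^2 + 165n + 264) + (0)
Last nonzero remainder: 33n^3 − 66n^2 + 165n + 264. Dividing through by 33 gives the monic gcd n^3 − 2n^2 + 5n + 8.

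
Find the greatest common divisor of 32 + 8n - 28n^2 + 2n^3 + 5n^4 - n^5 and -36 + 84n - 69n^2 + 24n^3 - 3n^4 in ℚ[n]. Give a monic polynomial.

4 - 4n + n^2

Repeated division with remainder:
  -n^5 + 5n^4 + 2n^3 - 28n^2 + 8n + 32 = ((1/3)n + 1)(-3n^4 + 24n^3 - 69n^2 + 84n - 36) + (n^3 + 13n^2 - 64n + 68)
  -3n^4 + 24n^3 - 69n^2 + 84n - 36 = (-3n + 63)(n^3 + 13n^2 - 64n + 68) + (-1080n^2 + 4320n - 4320)
  n^3 + 13n^2 - 64n + 68 = (-(1/1080)n - 17/1080)(-1080n^2 + 4320n - 4320) + (0)
Last nonzero remainder: -1080n^2 + 4320n - 4320. Dividing through by -1080 gives the monic gcd n^2 - 4n + 4.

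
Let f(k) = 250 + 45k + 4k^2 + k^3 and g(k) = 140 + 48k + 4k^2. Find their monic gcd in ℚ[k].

5 + k

Repeated division with remainder:
  k^3 + 4k^2 + 45k + 250 = ((1/4)k - 2)(4k^2 + 48k + 140) + (106k + 530)
  4k^2 + 48k + 140 = ((2/53)k + 14/53)(106k + 530) + (0)
Last nonzero remainder: 106k + 530. Dividing through by 106 gives the monic gcd k + 5.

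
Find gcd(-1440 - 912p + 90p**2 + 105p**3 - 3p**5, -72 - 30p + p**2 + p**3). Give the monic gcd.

Repeated division with remainder:
  -3p**5 + 105p**3 + 90p**2 - 912p - 1440 = (-3p**2 + 3p + 12)(p**3 + p**2 - 30p - 72) + (-48p**2 - 336p - 576)
  p**3 + p**2 - 30p - 72 = (-(1/48)p + 1/8)(-48p**2 - 336p - 576) + (0)
Last nonzero remainder: -48p**2 - 336p - 576. Dividing through by -48 gives the monic gcd p**2 + 7p + 12.

12 + 7p + p**2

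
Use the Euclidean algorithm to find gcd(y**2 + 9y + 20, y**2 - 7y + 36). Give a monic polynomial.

Repeated division with remainder:
  y**2 + 9y + 20 = (y**2 - 7y + 36) + (16y - 16)
  y**2 - 7y + 36 = ((1/16)y - 3/8)(16y - 16) + (30)
  16y - 16 = ((8/15)y - 8/15)(30) + (0)
The last nonzero remainder is the constant 30, so the polynomials are coprime and gcd = 1.

1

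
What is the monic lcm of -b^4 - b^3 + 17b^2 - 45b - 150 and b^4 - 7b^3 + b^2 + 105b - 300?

b^6 - 38b^4 + 42b^3 + 445b^2 - 1050b - 3000

By polynomial division,
  -b^4 - b^3 + 17b^2 - 45b - 150 = (-1)(b^4 - 7b^3 + b^2 + 105b - 300) + (-8b^3 + 18b^2 + 60b - 450)
  b^4 - 7b^3 + b^2 + 105b - 300 = (-(1/8)b + 19/32)(-8b^3 + 18b^2 + 60b - 450) + (-(35/16)b^2 + (105/8)b - 525/16)
  -8b^3 + 18b^2 + 60b - 450 = ((128/35)b + 96/7)(-(35/16)b^2 + (105/8)b - 525/16) + (0)
Last nonzero remainder: -(35/16)b^2 + (105/8)b - 525/16. Dividing through by -35/16 gives the monic gcd b^2 - 6b + 15.
Then lcm(f, g) = f·g / gcd(f, g); expanding and making the result monic gives the answer.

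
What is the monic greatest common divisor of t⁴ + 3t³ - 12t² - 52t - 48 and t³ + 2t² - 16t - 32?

t² - 2t - 8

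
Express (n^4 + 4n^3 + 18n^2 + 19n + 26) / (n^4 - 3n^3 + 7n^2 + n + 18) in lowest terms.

(n^2 + 3n + 13)/(n^2 - 4n + 9)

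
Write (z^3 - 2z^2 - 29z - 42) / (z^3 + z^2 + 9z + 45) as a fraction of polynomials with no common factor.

Repeated division with remainder:
  z^3 - 2z^2 - 29z - 42 = (z^3 + z^2 + 9z + 45) + (-3z^2 - 38z - 87)
  z^3 + z^2 + 9z + 45 = (-(1/3)z + 35/9)(-3z^2 - 38z - 87) + ((1150/9)z + 1150/3)
  -3z^2 - 38z - 87 = (-(27/1150)z - 261/1150)((1150/9)z + 1150/3) + (0)
Last nonzero remainder: (1150/9)z + 1150/3. Dividing through by 1150/9 gives the monic gcd z + 3.
Cancel z + 3 from numerator and denominator to get the reduced form.

(z^2 - 5z - 14)/(z^2 - 2z + 15)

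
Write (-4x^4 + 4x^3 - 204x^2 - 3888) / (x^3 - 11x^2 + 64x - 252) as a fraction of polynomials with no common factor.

By polynomial division,
  -4x^4 + 4x^3 - 204x^2 - 3888 = (-4x - 40)(x^3 - 11x^2 + 64x - 252) + (-388x^2 + 1552x - 13968)
  x^3 - 11x^2 + 64x - 252 = (-(1/388)x + 7/388)(-388x^2 + 1552x - 13968) + (0)
Last nonzero remainder: -388x^2 + 1552x - 13968. Dividing through by -388 gives the monic gcd x^2 - 4x + 36.
Cancel x^2 - 4x + 36 from numerator and denominator to get the reduced form.

(-4x^2 - 12x - 108)/(x - 7)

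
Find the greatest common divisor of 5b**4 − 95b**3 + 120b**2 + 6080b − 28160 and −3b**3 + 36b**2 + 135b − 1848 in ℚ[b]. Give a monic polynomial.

b**2 − 19b + 88

Repeated division with remainder:
  5b**4 − 95b**3 + 120b**2 + 6080b − 28160 = (−(5/3)b + 35/3)(−3b**3 + 36b**2 + 135b − 1848) + (−75b**2 + 1425b − 6600)
  −3b**3 + 36b**2 + 135b − 1848 = ((1/25)b + 7/25)(−75b**2 + 1425b − 6600) + (0)
Last nonzero remainder: −75b**2 + 1425b − 6600. Dividing through by −75 gives the monic gcd b**2 − 19b + 88.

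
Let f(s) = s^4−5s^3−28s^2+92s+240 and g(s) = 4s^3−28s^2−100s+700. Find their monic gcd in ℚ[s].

s−5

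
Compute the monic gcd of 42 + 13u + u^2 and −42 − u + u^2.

Euclidean algorithm in ℚ[u]:
  u^2 + 13u + 42 = (u^2 − u − 42) + (14u + 84)
  u^2 − u − 42 = ((1/14)u − 1/2)(14u + 84) + (0)
Last nonzero remainder: 14u + 84. Dividing through by 14 gives the monic gcd u + 6.

6 + u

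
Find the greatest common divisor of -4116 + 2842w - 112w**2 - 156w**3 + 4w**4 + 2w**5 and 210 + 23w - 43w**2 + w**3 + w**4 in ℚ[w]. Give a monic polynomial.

-21 + 4w + w**2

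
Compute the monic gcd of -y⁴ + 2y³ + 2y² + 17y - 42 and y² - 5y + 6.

Repeated division with remainder:
  -y⁴ + 2y³ + 2y² + 17y - 42 = (-y² - 3y - 7)(y² - 5y + 6) + (0)
The last nonzero remainder y² - 5y + 6 is already monic.

y² - 5y + 6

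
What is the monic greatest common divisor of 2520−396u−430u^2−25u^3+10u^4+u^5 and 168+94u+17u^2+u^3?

By polynomial division,
  u^5+10u^4−25u^3−430u^2−396u+2520 = (u^2−7u)(u^3+17u^2+94u+168) + (60u^2+780u+2520)
  u^3+17u^2+94u+168 = ((1/60)u+1/15)(60u^2+780u+2520) + (0)
Last nonzero remainder: 60u^2+780u+2520. Dividing through by 60 gives the monic gcd u^2+13u+42.

42+13u+u^2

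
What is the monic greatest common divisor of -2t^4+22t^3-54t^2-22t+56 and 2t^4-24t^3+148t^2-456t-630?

Apply the Euclidean algorithm:
  -2t^4+22t^3-54t^2-22t+56 = (-1)(2t^4-24t^3+148t^2-456t-630) + (-2t^3+94t^2-478t-574)
  2t^4-24t^3+148t^2-456t-630 = (-t-35)(-2t^3+94t^2-478t-574) + (2960t^2-17760t-20720)
  -2t^3+94t^2-478t-574 = (-(1/1480)t+41/1480)(2960t^2-17760t-20720) + (0)
Last nonzero remainder: 2960t^2-17760t-20720. Dividing through by 2960 gives the monic gcd t^2-6t-7.

t^2-6t-7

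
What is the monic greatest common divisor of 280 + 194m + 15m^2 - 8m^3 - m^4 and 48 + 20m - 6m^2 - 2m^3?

Repeated division with remainder:
  -m^4 - 8m^3 + 15m^2 + 194m + 280 = ((1/2)m + 5/2)(-2m^3 - 6m^2 + 20m + 48) + (20m^2 + 120m + 160)
  -2m^3 - 6m^2 + 20m + 48 = (-(1/10)m + 3/10)(20m^2 + 120m + 160) + (0)
Last nonzero remainder: 20m^2 + 120m + 160. Dividing through by 20 gives the monic gcd m^2 + 6m + 8.

8 + 6m + m^2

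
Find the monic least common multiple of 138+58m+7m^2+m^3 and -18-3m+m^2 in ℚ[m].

-828-210m+16m^2+m^3+m^4

By polynomial division,
  m^3+7m^2+58m+138 = (m+10)(m^2-3m-18) + (106m+318)
  m^2-3m-18 = ((1/106)m-3/53)(106m+318) + (0)
Last nonzero remainder: 106m+318. Dividing through by 106 gives the monic gcd m+3.
Then lcm(f, g) = f·g / gcd(f, g); expanding and making the result monic gives the answer.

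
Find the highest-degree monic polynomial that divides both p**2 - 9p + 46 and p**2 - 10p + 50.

By polynomial division,
  p**2 - 9p + 46 = (p**2 - 10p + 50) + (p - 4)
  p**2 - 10p + 50 = (p - 6)(p - 4) + (26)
  p - 4 = ((1/26)p - 2/13)(26) + (0)
The last nonzero remainder is the constant 26, so the polynomials are coprime and gcd = 1.

1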